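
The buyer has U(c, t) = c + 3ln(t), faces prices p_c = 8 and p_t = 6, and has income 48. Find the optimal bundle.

MU_c = 1, MU_t = 3/t.
MRS = 1 ÷ (3/t).
Tangency: set MRS = p_c/p_t = 8/6 = 4/3.
MRS depends only on t: (1/3)·t = 4/3 ⇒ t* = (4/3)/(1/3) = 4.
From the budget, 8·c = 48 − 6·4 = 24, so c* = 3.

c* = 3, t* = 4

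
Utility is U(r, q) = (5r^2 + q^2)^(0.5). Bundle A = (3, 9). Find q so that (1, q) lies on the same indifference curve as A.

q = 11

U depends on (r, q) only through S = 5r^2 + q^2, so equal utility means equal S. At (3, 9): S = 126.
With r = 1: 5·1^2 = 5, so q^2 = 126 − 5 = 121.
Hence q = √121 = 11.
Check: U(1, 11) = 11.225.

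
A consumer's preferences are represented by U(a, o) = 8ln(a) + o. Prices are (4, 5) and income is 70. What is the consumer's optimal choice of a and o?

MU_a = 8/a, MU_o = 1.
MRS = 8/a ÷ 1.
Tangency: set MRS = p_a/p_o = 4/5 = 0.8.
MRS depends only on a: 8/a = 0.8 ⇒ a* = 8/0.8 = 10.
From the budget, 5·o = 70 − 4·10 = 30, so o* = 6.

a* = 10, o* = 6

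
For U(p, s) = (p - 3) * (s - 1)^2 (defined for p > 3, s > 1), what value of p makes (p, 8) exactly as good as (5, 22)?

U(5, 22) = 882.
Set U(p, 8) = 882 and solve.
With s = 8: (8 − 1)^2 = 49, so (p − 3) = 882/49 = 18.
So p = 3 + 18 = 21.
Check: U(21, 8) = 882.

p = 21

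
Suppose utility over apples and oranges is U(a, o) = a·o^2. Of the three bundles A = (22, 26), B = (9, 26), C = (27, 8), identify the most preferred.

Bundle A

Evaluate utility at each bundle:
U(A) = 14872.
U(B) = 6084.
U(C) = 1728.
Highest utility is A, so A ≻ B ≻ C.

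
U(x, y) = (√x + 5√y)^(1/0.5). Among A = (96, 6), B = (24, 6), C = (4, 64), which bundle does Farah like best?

Evaluate utility at each bundle:
U(A) = 486.000.
U(B) = 294.000.
U(C) = 1764.000.
Highest utility is C, so C ≻ A ≻ B.

Bundle C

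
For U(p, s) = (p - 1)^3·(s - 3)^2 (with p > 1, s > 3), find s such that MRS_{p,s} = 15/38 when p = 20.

MU_p = 3·(p−1)^2·(s−3)^2, MU_s = 2·(p−1)^3·(s−3).
MRS = (3/2)·(s−3)/(p−1).
Substitute p = 20: MRS = (s − 3)/(38/3). Setting this equal to 15/38 gives s − 3 = (15/38)·(38/3) = 5, so s = 8.

s = 8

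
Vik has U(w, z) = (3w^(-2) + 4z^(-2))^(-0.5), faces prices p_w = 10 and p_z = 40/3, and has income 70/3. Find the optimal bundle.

For CES with ρ = -2, MRS = (3/4)·(z/w)^3.
Tangency: set MRS = p_w/p_z = 10/(40/3) = 0.75.
So (z/w)^3 = 1; taking the cube root, z/w = 1, i.e. z = w.
Substitute into the budget 10·w + (40/3)·z = 70/3: (70/3)·w = 70/3, so w* = 1 and z* = 1.

w* = 1, z* = 1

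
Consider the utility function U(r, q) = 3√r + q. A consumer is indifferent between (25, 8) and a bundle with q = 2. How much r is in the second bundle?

r = 49

U(25, 8) = 23.
Set U(r, 2) = 23 and solve.
With q = 2: 3√r = 23 − 2 = 21, so √r = 7 and r = 49.
Check: U(49, 2) = 23.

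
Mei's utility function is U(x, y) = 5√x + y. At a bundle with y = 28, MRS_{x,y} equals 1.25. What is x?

x = 4

MU_x = 5/(2√x), MU_y = 1.
MRS = 5/(2√x) ÷ 1.
MRS depends only on x: 2.5/√x = 1.25 ⇒ √x = 2.5/1.25 = 2 ⇒ x = 4.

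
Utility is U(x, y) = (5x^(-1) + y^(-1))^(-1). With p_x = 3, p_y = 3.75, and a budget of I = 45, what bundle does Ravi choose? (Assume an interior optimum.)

For CES with ρ = -1, MRS = (5/1)·(y/x)^2.
Tangency: set MRS = p_x/p_y = 3/3.75 = 0.8.
So (y/x)^2 = 4/25; taking the square root, y/x = 0.4, i.e. y = 0.4·x.
Substitute into the budget 3·x + 3.75·y = 45: 4.5·x = 45, so x* = 10 and y* = 0.4·10 = 4.

x* = 10, y* = 4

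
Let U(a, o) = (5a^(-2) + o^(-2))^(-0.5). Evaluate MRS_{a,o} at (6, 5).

For CES with ρ = -2, MRS = (5/1)·(o/a)^3.
At (6, 5): MRS = 625/216.
So at (6, 5) the consumer would give up 625/216 units of o for one more unit of a.

MRS = 625/216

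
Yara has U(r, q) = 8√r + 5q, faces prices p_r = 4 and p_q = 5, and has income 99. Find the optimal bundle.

r* = 1, q* = 19

MU_r = 8/(2√r), MU_q = 5.
MRS = 8/(2√r) ÷ 5.
Tangency: set MRS = p_r/p_q = 4/5 = 0.8.
MRS depends only on r: 0.8/√r = 0.8 ⇒ √r = 0.8/0.8 = 1 ⇒ r* = 1.
From the budget, 5·q = 99 − 4·1 = 95, so q* = 19.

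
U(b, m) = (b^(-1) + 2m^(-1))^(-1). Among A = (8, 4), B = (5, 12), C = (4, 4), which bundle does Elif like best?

Bundle B

Evaluate utility at each bundle:
U(A) = 1.600.
U(B) = 2.727.
U(C) = 1.333.
Highest utility is B, so B ≻ A ≻ C.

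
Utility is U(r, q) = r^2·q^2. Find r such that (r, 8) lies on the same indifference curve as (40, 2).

r = 10

U(40, 2) = 6400.
Set U(r, 8) = 6400 and solve.
With q = 8: 8^2 = 64, so r^2 = 6400/64 = 100; taking the square root, r = 10.
Check: U(10, 8) = 6400.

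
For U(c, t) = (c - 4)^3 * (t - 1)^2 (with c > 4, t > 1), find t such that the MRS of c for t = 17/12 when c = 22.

MU_c = 3·(c−4)^2·(t−1)^2, MU_t = 2·(c−4)^3·(t−1).
MRS = (3/2)·(t−1)/(c−4).
Substitute c = 22: MRS = (t − 1)/12. Setting this equal to 17/12 gives t − 1 = (17/12)·12 = 17, so t = 18.

t = 18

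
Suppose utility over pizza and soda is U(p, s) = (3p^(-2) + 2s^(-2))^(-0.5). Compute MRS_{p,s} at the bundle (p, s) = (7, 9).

For CES with ρ = -2, MRS = (3/2)·(s/p)^3.
At (7, 9): MRS = 2187/686.
The indifference curve has slope −2187/686 at this bundle.

MRS = 2187/686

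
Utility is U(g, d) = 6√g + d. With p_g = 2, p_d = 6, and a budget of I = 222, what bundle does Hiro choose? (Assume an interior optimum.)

MU_g = 6/(2√g), MU_d = 1.
MRS = 6/(2√g) ÷ 1.
Tangency: set MRS = p_g/p_d = 2/6 = 1/3.
MRS depends only on g: 3/√g = 1/3 ⇒ √g = 3/(1/3) = 9 ⇒ g* = 81.
From the budget, 6·d = 222 − 2·81 = 60, so d* = 10.

g* = 81, d* = 10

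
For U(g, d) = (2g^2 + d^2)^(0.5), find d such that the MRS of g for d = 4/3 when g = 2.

For CES with ρ = 2, MRS = (2/1)·(d/g)^(-1).
Setting (2/1)·(d/2)^(-1) = 4/3 gives (d/2)^(-1) = 2/3, so d/2 = 1.5 and d = 3.

d = 3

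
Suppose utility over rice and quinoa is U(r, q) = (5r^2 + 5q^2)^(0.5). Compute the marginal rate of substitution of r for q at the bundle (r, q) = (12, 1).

MRS = 12

For CES with ρ = 2, MRS = (q/r)^(-1).
At (12, 1): MRS = 12.
So at (12, 1) the consumer would give up 12 units of q for one more unit of r.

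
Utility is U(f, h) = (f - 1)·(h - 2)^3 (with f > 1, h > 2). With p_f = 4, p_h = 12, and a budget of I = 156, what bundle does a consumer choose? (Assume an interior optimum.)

MU_f = (h−2)^3, MU_h = 3·(f−1)·(h−2)^2.
MRS = (1/3)·(h−2)/(f−1).
Tangency: set MRS = p_f/p_h = 4/12 = 1/3.
So (1/3)·(h − 2)/(f − 1) = 1/3, i.e. (h − 2) = (f − 1).
Rewrite the budget in excess-of-subsistence terms: 4·(f − 1) + 12·(h − 2) = 156 − 4·1 − 12·2 = 128.
Substituting, 16·(f − 1) = 128, so f − 1 = 8 and f* = 9.
Then h − 2 = 8, so h* = 10.

f* = 9, h* = 10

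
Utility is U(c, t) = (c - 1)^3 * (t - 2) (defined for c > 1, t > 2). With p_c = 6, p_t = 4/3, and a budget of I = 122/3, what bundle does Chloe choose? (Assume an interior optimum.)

c* = 5, t* = 8

MU_c = 3·(c−1)^2·(t−2), MU_t = (c−1)^3.
MRS = (3/1)·(t−2)/(c−1).
Tangency: set MRS = p_c/p_t = 6/(4/3) = 4.5.
So (3/1)·(t − 2)/(c − 1) = 4.5, i.e. (t − 2) = 1.5·(c − 1).
Rewrite the budget in excess-of-subsistence terms: 6·(c − 1) + (4/3)·(t − 2) = 122/3 − 6·1 − (4/3)·2 = 32.
Substituting, 8·(c − 1) = 32, so c − 1 = 4 and c* = 5.
Then t − 2 = 1.5·4 = 6, so t* = 8.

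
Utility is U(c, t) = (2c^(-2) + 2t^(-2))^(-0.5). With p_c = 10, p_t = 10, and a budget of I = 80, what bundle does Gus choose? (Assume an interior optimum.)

For CES with ρ = -2, MRS = (t/c)^3.
Tangency: set MRS = p_c/p_t = 10/10 = 1.
So (t/c)^3 = 1; taking the cube root, t/c = 1, i.e. t = c.
Substitute into the budget 10·c + 10·t = 80: 20·c = 80, so c* = 4 and t* = 4.

c* = 4, t* = 4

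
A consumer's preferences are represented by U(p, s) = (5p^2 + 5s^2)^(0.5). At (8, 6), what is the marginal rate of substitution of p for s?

MRS = 4/3

For CES with ρ = 2, MRS = (s/p)^(-1).
At (8, 6): MRS = 4/3.
The indifference curve has slope −4/3 at this bundle.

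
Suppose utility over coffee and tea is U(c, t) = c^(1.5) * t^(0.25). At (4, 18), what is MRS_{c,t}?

MU_c = 1.5·√c·t^(0.25) and MU_t = 0.25·c^(1.5)·t^(-0.75).
MRS = MU_c/MU_t = (6)·t/c.
At (4, 18): MRS = 27.
The indifference curve has slope −27 at this bundle.

MRS = 27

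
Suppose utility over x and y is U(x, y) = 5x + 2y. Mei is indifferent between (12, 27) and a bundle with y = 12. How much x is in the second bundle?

U(12, 27) = 114.
Set U(x, 12) = 114 and solve.
5x + 2·12 = 114 ⇒ 5x = 90 ⇒ x = 18.
Check: U(18, 12) = 114.

x = 18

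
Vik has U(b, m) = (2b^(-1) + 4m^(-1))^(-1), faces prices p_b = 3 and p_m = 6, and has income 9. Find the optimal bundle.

b* = 1, m* = 1

For CES with ρ = -1, MRS = (2/4)·(m/b)^2.
Tangency: set MRS = p_b/p_m = 3/6 = 0.5.
So (m/b)^2 = 1; taking the square root, m/b = 1, i.e. m = b.
Substitute into the budget 3·b + 6·m = 9: 9·b = 9, so b* = 1 and m* = 1.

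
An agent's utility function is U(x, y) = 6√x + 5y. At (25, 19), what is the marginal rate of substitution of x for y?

MRS = 3/25

MU_x = 6/(2√x), MU_y = 5.
MRS = 6/(2√x) ÷ 5.
At (25, 19): MRS = 3/25.
That is, one extra unit of x is worth 3/25 units of y at the margin.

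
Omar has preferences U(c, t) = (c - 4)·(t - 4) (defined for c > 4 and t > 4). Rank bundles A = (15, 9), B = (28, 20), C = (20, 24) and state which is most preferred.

Evaluate utility at each bundle:
U(A) = 55.
U(B) = 384.
U(C) = 320.
Highest utility is B, so B ≻ C ≻ A.

Bundle B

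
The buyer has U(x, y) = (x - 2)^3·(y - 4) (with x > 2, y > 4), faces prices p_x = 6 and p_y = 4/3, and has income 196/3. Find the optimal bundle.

MU_x = 3·(x−2)^2·(y−4), MU_y = (x−2)^3.
MRS = (3/1)·(y−4)/(x−2).
Tangency: set MRS = p_x/p_y = 6/(4/3) = 4.5.
So (3/1)·(y − 4)/(x − 2) = 4.5, i.e. (y − 4) = 1.5·(x − 2).
Rewrite the budget in excess-of-subsistence terms: 6·(x − 2) + (4/3)·(y − 4) = 196/3 − 6·2 − (4/3)·4 = 48.
Substituting, 8·(x − 2) = 48, so x − 2 = 6 and x* = 8.
Then y − 4 = 1.5·6 = 9, so y* = 13.

x* = 8, y* = 13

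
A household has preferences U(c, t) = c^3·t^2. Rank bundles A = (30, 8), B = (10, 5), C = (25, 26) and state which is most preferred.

Evaluate utility at each bundle:
U(A) = 1728000.
U(B) = 25000.
U(C) = 10562500.
Highest utility is C, so C ≻ A ≻ B.

Bundle C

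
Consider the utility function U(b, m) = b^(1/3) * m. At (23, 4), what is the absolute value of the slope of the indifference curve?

MRS = 4/69

MU_b = 1/3·b^(-2/3)·m and MU_m = b^(1/3).
MRS = MU_b/MU_m = (1/3)·m/b.
At (23, 4): MRS = 4/69.
That is, one extra unit of b is worth 4/69 units of m at the margin.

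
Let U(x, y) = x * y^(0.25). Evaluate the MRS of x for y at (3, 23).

MRS = 92/3

MU_x = y^(0.25) and MU_y = 0.25·x·y^(-0.75).
MRS = MU_x/MU_y = (4)·y/x.
At (3, 23): MRS = 92/3.
So at (3, 23) the consumer would give up 92/3 units of y for one more unit of x.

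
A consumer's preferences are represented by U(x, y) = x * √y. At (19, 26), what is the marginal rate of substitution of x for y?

MU_x = √y and MU_y = 0.5·x·y^(-0.5).
MRS = MU_x/MU_y = (2)·y/x.
At (19, 26): MRS = 52/19.
That is, one extra unit of x is worth 52/19 units of y at the margin.

MRS = 52/19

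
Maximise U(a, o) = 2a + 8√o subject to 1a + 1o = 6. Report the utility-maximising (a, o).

MU_a = 2, MU_o = 8/(2√o).
MRS = 2 ÷ (8/(2√o)).
Tangency: set MRS = p_a/p_o = 1/1 = 1.
MRS depends only on o: 0.5·√o = 1 ⇒ √o = 1/0.5 = 2 ⇒ o* = 4.
From the budget, 1·a = 6 − 1·4 = 2, so a* = 2.

a* = 2, o* = 4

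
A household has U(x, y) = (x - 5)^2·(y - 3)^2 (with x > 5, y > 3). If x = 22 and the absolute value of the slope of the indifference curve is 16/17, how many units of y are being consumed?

MU_x = 2·(x−5)·(y−3)^2, MU_y = 2·(x−5)^2·(y−3).
MRS = (y−3)/(x−5).
Substitute x = 22: MRS = (y − 3)/17. Setting this equal to 16/17 gives y − 3 = (16/17)·17 = 16, so y = 19.

y = 19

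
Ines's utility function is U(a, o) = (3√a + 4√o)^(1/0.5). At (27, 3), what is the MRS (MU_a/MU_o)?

For CES with ρ = 0.5, MRS = (3/4)·√(o/a).
At (27, 3): MRS = 0.25.
So at (27, 3) the consumer would give up 0.25 units of o for one more unit of a.

MRS = 0.25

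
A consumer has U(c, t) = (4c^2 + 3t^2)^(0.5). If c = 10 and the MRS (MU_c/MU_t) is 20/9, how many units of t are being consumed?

For CES with ρ = 2, MRS = (4/3)·(t/c)^(-1).
Setting (4/3)·(t/10)^(-1) = 20/9 gives (t/10)^(-1) = 5/3, so t/10 = 0.6 and t = 6.

t = 6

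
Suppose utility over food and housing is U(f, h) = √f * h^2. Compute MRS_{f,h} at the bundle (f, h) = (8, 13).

MRS = 13/32

MU_f = 0.5·f^(-0.5)·h^2 and MU_h = 2·√f·h.
MRS = MU_f/MU_h = (0.25)·h/f.
At (8, 13): MRS = 13/32.
So at (8, 13) the consumer would give up 13/32 units of h for one more unit of f.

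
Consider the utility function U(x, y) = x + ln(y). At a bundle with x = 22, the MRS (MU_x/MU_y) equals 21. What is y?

y = 21

MU_x = 1, MU_y = 1/y.
MRS = 1 ÷ (1/y).
MRS depends only on y: y = 21 ⇒ y = 21.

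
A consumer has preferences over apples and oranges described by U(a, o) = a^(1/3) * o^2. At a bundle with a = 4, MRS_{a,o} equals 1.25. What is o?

o = 30

MU_a = 1/3·a^(-2/3)·o^2 and MU_o = 2·a^(1/3)·o.
MRS = MU_a/MU_o = (1/6)·o/a.
Substitute a = 4: MRS = o/24. Setting o/24 = 1.25 gives o = 1.25·24 = 30.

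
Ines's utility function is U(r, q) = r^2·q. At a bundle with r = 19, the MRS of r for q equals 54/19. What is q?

MU_r = 2·r·q and MU_q = r^2.
MRS = MU_r/MU_q = (2/1)·q/r.
Substitute r = 19: MRS = q/9.5. Setting q/9.5 = 54/19 gives q = (54/19)·9.5 = 27.

q = 27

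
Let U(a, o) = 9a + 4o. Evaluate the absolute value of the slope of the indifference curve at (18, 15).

MRS = 2.25

MU_a = 9, MU_o = 4, so MRS = 9/4 = 2.25 at every bundle.
At (18, 15): MRS = 2.25.
That is, one extra unit of a is worth 2.25 units of o at the margin.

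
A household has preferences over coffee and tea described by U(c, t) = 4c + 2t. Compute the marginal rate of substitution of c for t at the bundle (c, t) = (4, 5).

MRS = 2

MU_c = 4, MU_t = 2, so MRS = 4/2 = 2 at every bundle.
At (4, 5): MRS = 2.
That is, one extra unit of c is worth 2 units of t at the margin.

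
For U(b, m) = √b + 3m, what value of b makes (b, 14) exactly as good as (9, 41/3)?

U(9, 41/3) = 44.
Set U(b, 14) = 44 and solve.
With m = 14: √b = 44 − 3·14 = 2, so √b = 2 and b = 4.
Check: U(4, 14) = 44.

b = 4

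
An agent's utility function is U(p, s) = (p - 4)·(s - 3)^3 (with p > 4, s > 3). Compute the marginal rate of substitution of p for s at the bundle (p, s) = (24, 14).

MU_p = (s−3)^3, MU_s = 3·(p−4)·(s−3)^2.
MRS = (1/3)·(s−3)/(p−4).
At (24, 14): MRS = 11/60.
So at (24, 14) the consumer would give up 11/60 units of s for one more unit of p.

MRS = 11/60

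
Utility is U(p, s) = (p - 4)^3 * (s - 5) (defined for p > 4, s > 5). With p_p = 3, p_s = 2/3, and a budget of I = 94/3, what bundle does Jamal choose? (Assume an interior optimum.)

p* = 8, s* = 11

MU_p = 3·(p−4)^2·(s−5), MU_s = (p−4)^3.
MRS = (3/1)·(s−5)/(p−4).
Tangency: set MRS = p_p/p_s = 3/(2/3) = 4.5.
So (3/1)·(s − 5)/(p − 4) = 4.5, i.e. (s − 5) = 1.5·(p − 4).
Rewrite the budget in excess-of-subsistence terms: 3·(p − 4) + (2/3)·(s − 5) = 94/3 − 3·4 − (2/3)·5 = 16.
Substituting, 4·(p − 4) = 16, so p − 4 = 4 and p* = 8.
Then s − 5 = 1.5·4 = 6, so s* = 11.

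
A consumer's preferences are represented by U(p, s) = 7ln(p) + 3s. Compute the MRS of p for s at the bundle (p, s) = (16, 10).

MU_p = 7/p, MU_s = 3.
MRS = 7/p ÷ 3.
At (16, 10): MRS = 7/48.
So at (16, 10) the consumer would give up 7/48 units of s for one more unit of p.

MRS = 7/48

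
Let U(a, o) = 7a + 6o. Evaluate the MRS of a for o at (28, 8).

MRS = 7/6

MU_a = 7, MU_o = 6, so MRS = 7/6 at every bundle.
At (28, 8): MRS = 7/6.
That is, one extra unit of a is worth 7/6 units of o at the margin.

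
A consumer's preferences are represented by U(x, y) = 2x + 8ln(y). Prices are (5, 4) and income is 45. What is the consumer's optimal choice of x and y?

x* = 5, y* = 5

MU_x = 2, MU_y = 8/y.
MRS = 2 ÷ (8/y).
Tangency: set MRS = p_x/p_y = 5/4 = 1.25.
MRS depends only on y: 0.25·y = 1.25 ⇒ y* = 1.25/0.25 = 5.
From the budget, 5·x = 45 − 4·5 = 25, so x* = 5.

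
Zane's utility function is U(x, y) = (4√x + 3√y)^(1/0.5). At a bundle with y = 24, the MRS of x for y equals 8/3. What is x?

For CES with ρ = 0.5, MRS = (4/3)·√(y/x).
Setting (4/3)·√(24/x) = 8/3 gives √(24/x) = 2, so 24/x = 4 and x = 6.

x = 6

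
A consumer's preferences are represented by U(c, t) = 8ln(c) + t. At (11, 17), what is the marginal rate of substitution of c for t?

MU_c = 8/c, MU_t = 1.
MRS = 8/c ÷ 1.
At (11, 17): MRS = 8/11.
So at (11, 17) the consumer would give up 8/11 units of t for one more unit of c.

MRS = 8/11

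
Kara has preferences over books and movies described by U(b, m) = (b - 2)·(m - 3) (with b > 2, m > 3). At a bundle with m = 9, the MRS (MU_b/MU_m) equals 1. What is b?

MU_b = (m−3), MU_m = (b−2).
MRS = (m−3)/(b−2).
Substitute m = 9: MRS = 6/(b − 2). Setting this equal to 1 gives b − 2 = 6/1 = 6, so b = 8.

b = 8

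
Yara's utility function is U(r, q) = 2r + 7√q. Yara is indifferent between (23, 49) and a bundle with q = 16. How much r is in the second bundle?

U(23, 49) = 95.
Set U(r, 16) = 95 and solve.
With q = 16: √16 = 4, so 2r = 95 − 7·4 = 67 and r = 33.5.
Check: U(33.5, 16) = 95.

r = 33.5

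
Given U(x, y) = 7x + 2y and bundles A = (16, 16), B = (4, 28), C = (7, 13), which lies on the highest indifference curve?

Bundle A

Evaluate utility at each bundle:
U(A) = 144.
U(B) = 84.
U(C) = 75.
Highest utility is A, so A ≻ B ≻ C.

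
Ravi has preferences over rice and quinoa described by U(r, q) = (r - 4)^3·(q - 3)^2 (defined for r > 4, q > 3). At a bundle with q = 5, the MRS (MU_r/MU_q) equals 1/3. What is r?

r = 13

MU_r = 3·(r−4)^2·(q−3)^2, MU_q = 2·(r−4)^3·(q−3).
MRS = (3/2)·(q−3)/(r−4).
Substitute q = 5: MRS = 3/(r − 4). Setting this equal to 1/3 gives r − 4 = 3/(1/3) = 9, so r = 13.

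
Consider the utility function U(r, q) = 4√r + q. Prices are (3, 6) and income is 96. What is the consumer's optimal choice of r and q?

MU_r = 4/(2√r), MU_q = 1.
MRS = 4/(2√r) ÷ 1.
Tangency: set MRS = p_r/p_q = 3/6 = 0.5.
MRS depends only on r: 2/√r = 0.5 ⇒ √r = 2/0.5 = 4 ⇒ r* = 16.
From the budget, 6·q = 96 − 3·16 = 48, so q* = 8.

r* = 16, q* = 8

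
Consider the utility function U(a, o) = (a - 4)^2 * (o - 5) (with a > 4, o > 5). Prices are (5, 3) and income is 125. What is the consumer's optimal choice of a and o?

MU_a = 2·(a−4)·(o−5), MU_o = (a−4)^2.
MRS = (2/1)·(o−5)/(a−4).
Tangency: set MRS = p_a/p_o = 5/3.
So (2/1)·(o − 5)/(a − 4) = 5/3, i.e. (o − 5) = (5/6)·(a − 4).
Rewrite the budget in excess-of-subsistence terms: 5·(a − 4) + 3·(o − 5) = 125 − 5·4 − 3·5 = 90.
Substituting, 7.5·(a − 4) = 90, so a − 4 = 12 and a* = 16.
Then o − 5 = (5/6)·12 = 10, so o* = 15.

a* = 16, o* = 15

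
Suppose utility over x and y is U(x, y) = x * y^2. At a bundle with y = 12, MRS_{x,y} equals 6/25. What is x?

x = 25

MU_x = y^2 and MU_y = 2·x·y.
MRS = MU_x/MU_y = (1/2)·y/x.
Substitute y = 12: MRS = 6/x. Setting 6/x = 6/25 gives x = 6/(6/25) = 25.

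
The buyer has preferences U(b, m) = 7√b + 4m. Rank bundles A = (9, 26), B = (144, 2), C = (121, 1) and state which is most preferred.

Bundle A

Evaluate utility at each bundle:
U(A) = 125.000.
U(B) = 92.000.
U(C) = 81.000.
Highest utility is A, so A ≻ B ≻ C.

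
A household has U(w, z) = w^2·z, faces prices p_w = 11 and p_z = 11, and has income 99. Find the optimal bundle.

MU_w = 2·w·z and MU_z = w^2.
MRS = MU_w/MU_z = (2/1)·z/w.
Tangency: set MRS = p_w/p_z = 11/11 = 1.
So (2/1)·z/w = 1, i.e. z = 0.5·w.
Substitute into the budget 11·w + 11·z = 99: 16.5·w = 99, so w* = 6.
Then z* = 0.5·6 = 3.

w* = 6, z* = 3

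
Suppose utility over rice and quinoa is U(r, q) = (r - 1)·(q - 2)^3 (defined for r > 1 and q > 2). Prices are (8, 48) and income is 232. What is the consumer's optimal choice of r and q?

MU_r = (q−2)^3, MU_q = 3·(r−1)·(q−2)^2.
MRS = (1/3)·(q−2)/(r−1).
Tangency: set MRS = p_r/p_q = 8/48 = 1/6.
So (1/3)·(q − 2)/(r − 1) = 1/6, i.e. (q − 2) = 0.5·(r − 1).
Rewrite the budget in excess-of-subsistence terms: 8·(r − 1) + 48·(q − 2) = 232 − 8·1 − 48·2 = 128.
Substituting, 32·(r − 1) = 128, so r − 1 = 4 and r* = 5.
Then q − 2 = 0.5·4 = 2, so q* = 4.

r* = 5, q* = 4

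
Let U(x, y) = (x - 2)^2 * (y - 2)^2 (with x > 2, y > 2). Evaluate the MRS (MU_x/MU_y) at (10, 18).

MRS = 2

MU_x = 2·(x−2)·(y−2)^2, MU_y = 2·(x−2)^2·(y−2).
MRS = (y−2)/(x−2).
At (10, 18): MRS = 2.
That is, one extra unit of x is worth 2 units of y at the margin.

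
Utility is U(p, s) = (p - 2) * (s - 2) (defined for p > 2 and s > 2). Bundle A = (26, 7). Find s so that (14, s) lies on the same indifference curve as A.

U(26, 7) = 120.
Set U(14, s) = 120 and solve.
With p = 14: (14 − 2) = 12, so (s − 2) = 120/12 = 10.
So s = 2 + 10 = 12.
Check: U(14, 12) = 120.

s = 12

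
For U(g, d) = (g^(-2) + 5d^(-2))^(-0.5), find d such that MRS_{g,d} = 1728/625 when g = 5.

d = 12

For CES with ρ = -2, MRS = (1/5)·(d/g)^3.
Setting (1/5)·(d/5)^3 = 1728/625 gives (d/5)^3 = 1728/125, so d/5 = 2.4 and d = 12.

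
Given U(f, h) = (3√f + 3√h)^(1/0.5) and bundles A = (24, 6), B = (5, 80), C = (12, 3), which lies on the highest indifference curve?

Evaluate utility at each bundle:
U(A) = 486.000.
U(B) = 1125.000.
U(C) = 243.000.
Highest utility is B, so B ≻ A ≻ C.

Bundle B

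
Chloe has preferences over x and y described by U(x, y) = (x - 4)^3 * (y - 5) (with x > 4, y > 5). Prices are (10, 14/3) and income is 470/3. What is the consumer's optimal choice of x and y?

x* = 11, y* = 10

MU_x = 3·(x−4)^2·(y−5), MU_y = (x−4)^3.
MRS = (3/1)·(y−5)/(x−4).
Tangency: set MRS = p_x/p_y = 10/(14/3) = 15/7.
So (3/1)·(y − 5)/(x − 4) = 15/7, i.e. (y − 5) = (5/7)·(x − 4).
Rewrite the budget in excess-of-subsistence terms: 10·(x − 4) + (14/3)·(y − 5) = 470/3 − 10·4 − (14/3)·5 = 280/3.
Substituting, (40/3)·(x − 4) = 280/3, so x − 4 = 7 and x* = 11.
Then y − 5 = (5/7)·7 = 5, so y* = 10.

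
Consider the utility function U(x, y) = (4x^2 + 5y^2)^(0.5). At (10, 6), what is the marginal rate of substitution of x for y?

For CES with ρ = 2, MRS = (4/5)·(y/x)^(-1).
At (10, 6): MRS = 4/3.
That is, one extra unit of x is worth 4/3 units of y at the margin.

MRS = 4/3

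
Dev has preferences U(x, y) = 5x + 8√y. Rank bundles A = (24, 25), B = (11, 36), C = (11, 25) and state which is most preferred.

Evaluate utility at each bundle:
U(A) = 160.000.
U(B) = 103.000.
U(C) = 95.000.
Highest utility is A, so A ≻ B ≻ C.

Bundle A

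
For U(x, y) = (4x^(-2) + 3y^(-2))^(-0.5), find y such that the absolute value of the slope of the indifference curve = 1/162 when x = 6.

y = 1

For CES with ρ = -2, MRS = (4/3)·(y/x)^3.
Setting (4/3)·(y/6)^3 = 1/162 gives (y/6)^3 = 1/216, so y/6 = 1/6 and y = 1.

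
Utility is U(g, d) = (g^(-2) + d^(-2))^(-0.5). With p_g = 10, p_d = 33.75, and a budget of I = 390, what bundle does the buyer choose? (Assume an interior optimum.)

For CES with ρ = -2, MRS = (d/g)^3.
Tangency: set MRS = p_g/p_d = 10/33.75 = 8/27.
So (d/g)^3 = 8/27; taking the cube root, d/g = 2/3, i.e. d = (2/3)·g.
Substitute into the budget 10·g + 33.75·d = 390: 32.5·g = 390, so g* = 12 and d* = (2/3)·12 = 8.

g* = 12, d* = 8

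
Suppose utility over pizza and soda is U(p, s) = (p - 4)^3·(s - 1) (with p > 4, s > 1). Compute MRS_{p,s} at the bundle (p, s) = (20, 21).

MU_p = 3·(p−4)^2·(s−1), MU_s = (p−4)^3.
MRS = (3/1)·(s−1)/(p−4).
At (20, 21): MRS = 3.75.
The indifference curve has slope −3.75 at this bundle.

MRS = 3.75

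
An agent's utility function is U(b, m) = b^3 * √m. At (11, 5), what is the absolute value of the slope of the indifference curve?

MRS = 30/11

MU_b = 3·b^2·√m and MU_m = 0.5·b^3·m^(-0.5).
MRS = MU_b/MU_m = (6)·m/b.
At (11, 5): MRS = 30/11.
The indifference curve has slope −30/11 at this bundle.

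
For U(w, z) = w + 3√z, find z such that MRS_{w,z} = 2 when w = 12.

MU_w = 1, MU_z = 3/(2√z).
MRS = 1 ÷ (3/(2√z)).
MRS depends only on z: (2/3)·√z = 2 ⇒ √z = 2/(2/3) = 3 ⇒ z = 9.

z = 9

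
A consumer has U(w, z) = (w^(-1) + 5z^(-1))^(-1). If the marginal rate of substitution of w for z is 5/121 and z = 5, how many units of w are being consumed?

For CES with ρ = -1, MRS = (1/5)·(z/w)^2.
Setting (1/5)·(5/w)^2 = 5/121 gives (5/w)^2 = 25/121, so 5/w = 5/11 and w = 11.

w = 11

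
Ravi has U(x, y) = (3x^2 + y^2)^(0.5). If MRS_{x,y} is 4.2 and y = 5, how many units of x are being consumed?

x = 7

For CES with ρ = 2, MRS = (3/1)·(y/x)^(-1).
Setting (3/1)·(5/x)^(-1) = 4.2 gives (5/x)^(-1) = 1.4, so 5/x = 5/7 and x = 7.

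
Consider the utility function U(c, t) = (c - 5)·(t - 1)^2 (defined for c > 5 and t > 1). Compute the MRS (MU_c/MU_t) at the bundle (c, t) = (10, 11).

MRS = 1

MU_c = (t−1)^2, MU_t = 2·(c−5)·(t−1).
MRS = (1/2)·(t−1)/(c−5).
At (10, 11): MRS = 1.
The indifference curve has slope −1 at this bundle.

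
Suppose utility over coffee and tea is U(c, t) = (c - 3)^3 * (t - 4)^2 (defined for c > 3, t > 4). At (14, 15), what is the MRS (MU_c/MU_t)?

MRS = 1.5

MU_c = 3·(c−3)^2·(t−4)^2, MU_t = 2·(c−3)^3·(t−4).
MRS = (3/2)·(t−4)/(c−3).
At (14, 15): MRS = 1.5.
So at (14, 15) the consumer would give up 1.5 units of t for one more unit of c.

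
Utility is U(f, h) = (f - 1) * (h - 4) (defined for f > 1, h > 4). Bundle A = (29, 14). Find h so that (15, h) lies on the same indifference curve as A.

U(29, 14) = 280.
Set U(15, h) = 280 and solve.
With f = 15: (15 − 1) = 14, so (h − 4) = 280/14 = 20.
So h = 4 + 20 = 24.
Check: U(15, 24) = 280.

h = 24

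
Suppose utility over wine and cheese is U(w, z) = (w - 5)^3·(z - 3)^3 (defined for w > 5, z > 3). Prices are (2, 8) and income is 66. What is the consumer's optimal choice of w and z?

w* = 13, z* = 5

MU_w = 3·(w−5)^2·(z−3)^3, MU_z = 3·(w−5)^3·(z−3)^2.
MRS = (z−3)/(w−5).
Tangency: set MRS = p_w/p_z = 2/8 = 0.25.
So (z − 3)/(w − 5) = 0.25, i.e. (z − 3) = 0.25·(w − 5).
Rewrite the budget in excess-of-subsistence terms: 2·(w − 5) + 8·(z − 3) = 66 − 2·5 − 8·3 = 32.
Substituting, 4·(w − 5) = 32, so w − 5 = 8 and w* = 13.
Then z − 3 = 0.25·8 = 2, so z* = 5.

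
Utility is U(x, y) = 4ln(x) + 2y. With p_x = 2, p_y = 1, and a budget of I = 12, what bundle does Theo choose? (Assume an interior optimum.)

x* = 1, y* = 10

MU_x = 4/x, MU_y = 2.
MRS = 4/x ÷ 2.
Tangency: set MRS = p_x/p_y = 2/1 = 2.
MRS depends only on x: 2/x = 2 ⇒ x* = 2/2 = 1.
From the budget, 1·y = 12 − 2·1 = 10, so y* = 10.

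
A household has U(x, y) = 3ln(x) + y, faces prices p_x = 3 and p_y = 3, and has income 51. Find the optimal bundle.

x* = 3, y* = 14

MU_x = 3/x, MU_y = 1.
MRS = 3/x ÷ 1.
Tangency: set MRS = p_x/p_y = 3/3 = 1.
MRS depends only on x: 3/x = 1 ⇒ x* = 3/1 = 3.
From the budget, 3·y = 51 − 3·3 = 42, so y* = 14.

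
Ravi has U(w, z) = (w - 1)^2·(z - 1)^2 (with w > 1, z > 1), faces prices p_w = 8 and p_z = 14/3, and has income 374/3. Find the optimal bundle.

w* = 8, z* = 13

MU_w = 2·(w−1)·(z−1)^2, MU_z = 2·(w−1)^2·(z−1).
MRS = (z−1)/(w−1).
Tangency: set MRS = p_w/p_z = 8/(14/3) = 12/7.
So (z − 1)/(w − 1) = 12/7, i.e. (z − 1) = (12/7)·(w − 1).
Rewrite the budget in excess-of-subsistence terms: 8·(w − 1) + (14/3)·(z − 1) = 374/3 − 8·1 − (14/3)·1 = 112.
Substituting, 16·(w − 1) = 112, so w − 1 = 7 and w* = 8.
Then z − 1 = (12/7)·7 = 12, so z* = 13.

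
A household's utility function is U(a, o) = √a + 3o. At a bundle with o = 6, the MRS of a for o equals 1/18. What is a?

MU_a = 1/(2√a), MU_o = 3.
MRS = 1/(2√a) ÷ 3.
MRS depends only on a: (1/6)/√a = 1/18 ⇒ √a = (1/6)/(1/18) = 3 ⇒ a = 9.

a = 9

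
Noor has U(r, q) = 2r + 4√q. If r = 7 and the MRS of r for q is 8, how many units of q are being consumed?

MU_r = 2, MU_q = 4/(2√q).
MRS = 2 ÷ (4/(2√q)).
MRS depends only on q: √q = 8 ⇒ √q = 8 ⇒ q = 64.

q = 64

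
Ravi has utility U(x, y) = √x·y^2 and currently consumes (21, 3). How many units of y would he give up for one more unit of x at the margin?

MU_x = 0.5·x^(-0.5)·y^2 and MU_y = 2·√x·y.
MRS = MU_x/MU_y = (0.25)·y/x.
At (21, 3): MRS = 1/28.
That is, one extra unit of x is worth 1/28 units of y at the margin.

MRS = 1/28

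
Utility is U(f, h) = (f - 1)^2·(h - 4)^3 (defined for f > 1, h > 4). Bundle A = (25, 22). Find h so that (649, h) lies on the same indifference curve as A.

h = 6

U(25, 22) = 3359232.
Set U(649, h) = 3359232 and solve.
With f = 649: (649 − 1)^2 = 419904, so (h − 4)^3 = 3359232/419904 = 8.
Taking the cube root (with h > 4): h − 4 = 2, so h = 6.
Check: U(649, 6) = 3359232.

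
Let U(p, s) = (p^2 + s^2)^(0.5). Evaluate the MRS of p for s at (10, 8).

MRS = 1.25

For CES with ρ = 2, MRS = (s/p)^(-1).
At (10, 8): MRS = 1.25.
The indifference curve has slope −1.25 at this bundle.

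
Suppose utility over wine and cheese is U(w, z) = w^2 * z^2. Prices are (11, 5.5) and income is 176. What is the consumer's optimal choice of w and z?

w* = 8, z* = 16

MU_w = 2·w·z^2 and MU_z = 2·w^2·z.
MRS = MU_w/MU_z = z/w.
Tangency: set MRS = p_w/p_z = 11/5.5 = 2.
So z/w = 2, i.e. z = 2·w.
Substitute into the budget 11·w + 5.5·z = 176: 22·w = 176, so w* = 8.
Then z* = 2·8 = 16.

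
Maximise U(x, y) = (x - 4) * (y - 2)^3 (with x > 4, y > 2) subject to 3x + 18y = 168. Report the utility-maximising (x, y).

MU_x = (y−2)^3, MU_y = 3·(x−4)·(y−2)^2.
MRS = (1/3)·(y−2)/(x−4).
Tangency: set MRS = p_x/p_y = 3/18 = 1/6.
So (1/3)·(y − 2)/(x − 4) = 1/6, i.e. (y − 2) = 0.5·(x − 4).
Rewrite the budget in excess-of-subsistence terms: 3·(x − 4) + 18·(y − 2) = 168 − 3·4 − 18·2 = 120.
Substituting, 12·(x − 4) = 120, so x − 4 = 10 and x* = 14.
Then y − 2 = 0.5·10 = 5, so y* = 7.

x* = 14, y* = 7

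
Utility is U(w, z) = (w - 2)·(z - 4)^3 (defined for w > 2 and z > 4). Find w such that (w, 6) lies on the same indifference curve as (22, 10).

U(22, 10) = 4320.
Set U(w, 6) = 4320 and solve.
With z = 6: (6 − 4)^3 = 8, so (w − 2) = 4320/8 = 540.
So w = 2 + 540 = 542.
Check: U(542, 6) = 4320.

w = 542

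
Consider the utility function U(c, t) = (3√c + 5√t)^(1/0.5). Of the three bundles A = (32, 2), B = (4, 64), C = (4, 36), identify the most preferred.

Bundle B

Evaluate utility at each bundle:
U(A) = 578.000.
U(B) = 2116.000.
U(C) = 1296.000.
Highest utility is B, so B ≻ C ≻ A.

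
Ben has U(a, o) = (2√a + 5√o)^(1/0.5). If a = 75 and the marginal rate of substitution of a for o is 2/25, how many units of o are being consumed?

o = 3

For CES with ρ = 0.5, MRS = (2/5)·√(o/a).
Setting (2/5)·√(o/75) = 2/25 gives √(o/75) = 0.2, so o/75 = 1/25 and o = 3.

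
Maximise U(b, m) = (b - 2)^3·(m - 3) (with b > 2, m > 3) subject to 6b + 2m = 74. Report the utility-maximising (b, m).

MU_b = 3·(b−2)^2·(m−3), MU_m = (b−2)^3.
MRS = (3/1)·(m−3)/(b−2).
Tangency: set MRS = p_b/p_m = 6/2 = 3.
So (3/1)·(m − 3)/(b − 2) = 3, i.e. (m − 3) = (b − 2).
Rewrite the budget in excess-of-subsistence terms: 6·(b − 2) + 2·(m − 3) = 74 − 6·2 − 2·3 = 56.
Substituting, 8·(b − 2) = 56, so b − 2 = 7 and b* = 9.
Then m − 3 = 7, so m* = 10.

b* = 9, m* = 10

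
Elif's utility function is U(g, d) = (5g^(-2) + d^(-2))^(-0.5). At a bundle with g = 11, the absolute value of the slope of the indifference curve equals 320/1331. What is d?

d = 4

For CES with ρ = -2, MRS = (5/1)·(d/g)^3.
Setting (5/1)·(d/11)^3 = 320/1331 gives (d/11)^3 = 64/1331, so d/11 = 4/11 and d = 4.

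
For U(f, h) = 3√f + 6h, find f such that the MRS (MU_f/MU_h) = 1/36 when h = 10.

MU_f = 3/(2√f), MU_h = 6.
MRS = 3/(2√f) ÷ 6.
MRS depends only on f: 0.25/√f = 1/36 ⇒ √f = 0.25/(1/36) = 9 ⇒ f = 81.

f = 81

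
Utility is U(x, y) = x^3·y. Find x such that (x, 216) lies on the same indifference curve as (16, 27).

U(16, 27) = 110592.
Set U(x, 216) = 110592 and solve.
With y = 216: x^3 = 110592/216 = 512; taking the cube root, x = 8.
Check: U(8, 216) = 110592.

x = 8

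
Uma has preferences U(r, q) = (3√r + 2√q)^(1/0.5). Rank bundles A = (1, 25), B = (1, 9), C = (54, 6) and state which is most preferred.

Evaluate utility at each bundle:
U(A) = 169.000.
U(B) = 81.000.
U(C) = 726.000.
Highest utility is C, so C ≻ A ≻ B.

Bundle C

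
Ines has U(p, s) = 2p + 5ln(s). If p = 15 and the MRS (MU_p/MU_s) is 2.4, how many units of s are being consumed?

s = 6

MU_p = 2, MU_s = 5/s.
MRS = 2 ÷ (5/s).
MRS depends only on s: 0.4·s = 2.4 ⇒ s = 2.4/0.4 = 6.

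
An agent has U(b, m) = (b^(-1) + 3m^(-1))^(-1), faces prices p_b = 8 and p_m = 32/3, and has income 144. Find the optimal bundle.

For CES with ρ = -1, MRS = (1/3)·(m/b)^2.
Tangency: set MRS = p_b/p_m = 8/(32/3) = 0.75.
So (m/b)^2 = 2.25; taking the square root, m/b = 1.5, i.e. m = 1.5·b.
Substitute into the budget 8·b + (32/3)·m = 144: 24·b = 144, so b* = 6 and m* = 1.5·6 = 9.

b* = 6, m* = 9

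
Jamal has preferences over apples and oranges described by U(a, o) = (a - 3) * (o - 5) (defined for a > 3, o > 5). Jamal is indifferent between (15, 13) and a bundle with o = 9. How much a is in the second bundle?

U(15, 13) = 96.
Set U(a, 9) = 96 and solve.
With o = 9: (9 − 5) = 4, so (a − 3) = 96/4 = 24.
So a = 3 + 24 = 27.
Check: U(27, 9) = 96.

a = 27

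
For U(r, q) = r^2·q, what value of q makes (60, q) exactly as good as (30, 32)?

q = 8

U(30, 32) = 28800.
Set U(60, q) = 28800 and solve.
With r = 60: 60^2 = 3600, so q = 28800/3600 = 8.
Check: U(60, 8) = 28800.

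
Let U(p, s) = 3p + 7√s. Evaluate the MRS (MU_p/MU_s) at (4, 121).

MU_p = 3, MU_s = 7/(2√s).
MRS = 3 ÷ (7/(2√s)).
At (4, 121): MRS = 66/7.
The indifference curve has slope −66/7 at this bundle.

MRS = 66/7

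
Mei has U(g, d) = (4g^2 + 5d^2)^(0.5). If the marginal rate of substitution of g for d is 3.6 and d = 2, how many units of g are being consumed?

For CES with ρ = 2, MRS = (4/5)·(d/g)^(-1).
Setting (4/5)·(2/g)^(-1) = 3.6 gives (2/g)^(-1) = 4.5, so 2/g = 2/9 and g = 9.

g = 9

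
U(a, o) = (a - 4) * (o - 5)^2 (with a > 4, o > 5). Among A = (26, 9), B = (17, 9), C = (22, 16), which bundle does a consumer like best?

Evaluate utility at each bundle:
U(A) = 352.
U(B) = 208.
U(C) = 2178.
Highest utility is C, so C ≻ A ≻ B.

Bundle C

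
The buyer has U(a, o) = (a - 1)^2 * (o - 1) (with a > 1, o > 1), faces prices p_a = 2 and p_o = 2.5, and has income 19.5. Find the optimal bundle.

a* = 6, o* = 3

MU_a = 2·(a−1)·(o−1), MU_o = (a−1)^2.
MRS = (2/1)·(o−1)/(a−1).
Tangency: set MRS = p_a/p_o = 2/2.5 = 0.8.
So (2/1)·(o − 1)/(a − 1) = 0.8, i.e. (o − 1) = 0.4·(a − 1).
Rewrite the budget in excess-of-subsistence terms: 2·(a − 1) + 2.5·(o − 1) = 19.5 − 2·1 − 2.5·1 = 15.
Substituting, 3·(a − 1) = 15, so a − 1 = 5 and a* = 6.
Then o − 1 = 0.4·5 = 2, so o* = 3.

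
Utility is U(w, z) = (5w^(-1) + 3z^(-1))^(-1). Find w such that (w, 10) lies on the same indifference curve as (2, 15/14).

U depends on (w, z) only through S = 5w^(-1) + 3z^(-1), so equal utility means equal S. At (2, 15/14): S = 5.3.
With z = 10: 3·10^(-1) = 0.3, so 5w^(-1) = 5.3 − 0.3 = 5, i.e. w^(-1) = 1.
Hence w = 1/1 = 1.
Check: U(1, 10) = 0.1887.

w = 1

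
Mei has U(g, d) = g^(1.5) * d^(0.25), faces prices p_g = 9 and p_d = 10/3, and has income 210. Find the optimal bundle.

MU_g = 1.5·√g·d^(0.25) and MU_d = 0.25·g^(1.5)·d^(-0.75).
MRS = MU_g/MU_d = (6)·d/g.
Tangency: set MRS = p_g/p_d = 9/(10/3) = 2.7.
So (6)·d/g = 2.7, i.e. d = 0.45·g.
Substitute into the budget 9·g + (10/3)·d = 210: 10.5·g = 210, so g* = 20.
Then d* = 0.45·20 = 9.

g* = 20, d* = 9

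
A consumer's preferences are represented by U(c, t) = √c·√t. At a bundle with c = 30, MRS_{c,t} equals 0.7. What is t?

MU_c = 0.5·c^(-0.5)·√t and MU_t = 0.5·√c·t^(-0.5).
MRS = MU_c/MU_t = t/c.
Substitute c = 30: MRS = t/30. Setting t/30 = 0.7 gives t = 0.7·30 = 21.

t = 21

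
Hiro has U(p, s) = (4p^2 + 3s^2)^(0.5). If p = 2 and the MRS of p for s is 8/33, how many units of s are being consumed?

For CES with ρ = 2, MRS = (4/3)·(s/p)^(-1).
Setting (4/3)·(s/2)^(-1) = 8/33 gives (s/2)^(-1) = 2/11, so s/2 = 5.5 and s = 11.

s = 11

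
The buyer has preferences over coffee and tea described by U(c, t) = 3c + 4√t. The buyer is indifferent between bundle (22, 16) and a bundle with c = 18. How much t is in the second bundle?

t = 49

U(22, 16) = 82.
Set U(18, t) = 82 and solve.
With c = 18: 4√t = 82 − 3·18 = 28, so √t = 7 and t = 49.
Check: U(18, 49) = 82.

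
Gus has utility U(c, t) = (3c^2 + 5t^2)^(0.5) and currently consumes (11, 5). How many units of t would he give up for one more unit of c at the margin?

For CES with ρ = 2, MRS = (3/5)·(t/c)^(-1).
At (11, 5): MRS = 33/25.
The indifference curve has slope −33/25 at this bundle.

MRS = 33/25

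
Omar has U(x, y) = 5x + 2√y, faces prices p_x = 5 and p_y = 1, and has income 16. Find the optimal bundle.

x* = 3, y* = 1

MU_x = 5, MU_y = 2/(2√y).
MRS = 5 ÷ (2/(2√y)).
Tangency: set MRS = p_x/p_y = 5/1 = 5.
MRS depends only on y: 5·√y = 5 ⇒ √y = 5/5 = 1 ⇒ y* = 1.
From the budget, 5·x = 16 − 1·1 = 15, so x* = 3.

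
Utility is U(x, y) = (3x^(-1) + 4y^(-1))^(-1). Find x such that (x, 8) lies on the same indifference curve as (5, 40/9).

U depends on (x, y) only through S = 3x^(-1) + 4y^(-1), so equal utility means equal S. At (5, 40/9): S = 1.5.
With y = 8: 4·8^(-1) = 0.5, so 3x^(-1) = 1.5 − 0.5 = 1, i.e. x^(-1) = 1/3.
Hence x = 1/(1/3) = 3.
Check: U(3, 8) = 0.6667.

x = 3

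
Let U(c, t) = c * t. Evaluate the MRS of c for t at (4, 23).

MU_c = t and MU_t = c.
MRS = MU_c/MU_t = t/c.
At (4, 23): MRS = 5.75.
The indifference curve has slope −5.75 at this bundle.

MRS = 5.75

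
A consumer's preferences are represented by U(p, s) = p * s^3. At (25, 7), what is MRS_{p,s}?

MU_p = s^3 and MU_s = 3·p·s^2.
MRS = MU_p/MU_s = (1/3)·s/p.
At (25, 7): MRS = 7/75.
So at (25, 7) the consumer would give up 7/75 units of s for one more unit of p.

MRS = 7/75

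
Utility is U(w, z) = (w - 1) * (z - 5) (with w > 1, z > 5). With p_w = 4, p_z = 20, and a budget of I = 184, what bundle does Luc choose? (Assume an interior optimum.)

w* = 11, z* = 7

MU_w = (z−5), MU_z = (w−1).
MRS = (z−5)/(w−1).
Tangency: set MRS = p_w/p_z = 4/20 = 0.2.
So (z − 5)/(w − 1) = 0.2, i.e. (z − 5) = 0.2·(w − 1).
Rewrite the budget in excess-of-subsistence terms: 4·(w − 1) + 20·(z − 5) = 184 − 4·1 − 20·5 = 80.
Substituting, 8·(w − 1) = 80, so w − 1 = 10 and w* = 11.
Then z − 5 = 0.2·10 = 2, so z* = 7.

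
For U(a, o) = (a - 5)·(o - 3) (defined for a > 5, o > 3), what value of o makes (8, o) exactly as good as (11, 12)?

U(11, 12) = 54.
Set U(8, o) = 54 and solve.
With a = 8: (8 − 5) = 3, so (o − 3) = 54/3 = 18.
So o = 3 + 18 = 21.
Check: U(8, 21) = 54.

o = 21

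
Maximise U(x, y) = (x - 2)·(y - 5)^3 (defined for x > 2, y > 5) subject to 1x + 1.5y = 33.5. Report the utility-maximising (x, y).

MU_x = (y−5)^3, MU_y = 3·(x−2)·(y−5)^2.
MRS = (1/3)·(y−5)/(x−2).
Tangency: set MRS = p_x/p_y = 1/1.5 = 2/3.
So (1/3)·(y − 5)/(x − 2) = 2/3, i.e. (y − 5) = 2·(x − 2).
Rewrite the budget in excess-of-subsistence terms: 1·(x − 2) + 1.5·(y − 5) = 33.5 − 1·2 − 1.5·5 = 24.
Substituting, 4·(x − 2) = 24, so x − 2 = 6 and x* = 8.
Then y − 5 = 2·6 = 12, so y* = 17.

x* = 8, y* = 17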